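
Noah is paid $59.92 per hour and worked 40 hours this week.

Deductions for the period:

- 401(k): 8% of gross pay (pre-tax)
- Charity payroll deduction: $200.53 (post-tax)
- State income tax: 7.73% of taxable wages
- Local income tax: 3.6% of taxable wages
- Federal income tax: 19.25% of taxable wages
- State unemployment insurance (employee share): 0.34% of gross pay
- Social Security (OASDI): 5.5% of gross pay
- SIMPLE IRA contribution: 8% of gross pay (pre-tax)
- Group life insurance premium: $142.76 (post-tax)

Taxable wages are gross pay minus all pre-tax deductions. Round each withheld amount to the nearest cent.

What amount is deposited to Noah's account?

Gross pay: 40 × $59.92 = $2396.80
SIMPLE IRA contribution: $2396.80 × 0.08 = $191.74
401(k): $2396.80 × 0.08 = $191.74
Pre-tax total = $191.74 + $191.74 = $383.48
Taxable wages = $2396.80 − $383.48 = $2013.32
State income tax: $2013.32 × 0.0773 = $155.63
Local income tax: $2013.32 × 0.036 = $72.48
Federal income tax: $2013.32 × 0.1925 = $387.56
State unemployment insurance (employee share): $2396.80 × 0.0034 = $8.15
Social Security (OASDI): $2396.80 × 0.055 = $131.82
Charity payroll deduction: $200.53
Group life insurance premium: $142.76
Total deductions = $191.74 + $191.74 + $155.63 + $72.48 + $387.56 + $8.15 + $131.82 + $200.53 + $142.76 = $1482.41
Net pay = $2396.80 − $1482.41 = $914.39

$914.39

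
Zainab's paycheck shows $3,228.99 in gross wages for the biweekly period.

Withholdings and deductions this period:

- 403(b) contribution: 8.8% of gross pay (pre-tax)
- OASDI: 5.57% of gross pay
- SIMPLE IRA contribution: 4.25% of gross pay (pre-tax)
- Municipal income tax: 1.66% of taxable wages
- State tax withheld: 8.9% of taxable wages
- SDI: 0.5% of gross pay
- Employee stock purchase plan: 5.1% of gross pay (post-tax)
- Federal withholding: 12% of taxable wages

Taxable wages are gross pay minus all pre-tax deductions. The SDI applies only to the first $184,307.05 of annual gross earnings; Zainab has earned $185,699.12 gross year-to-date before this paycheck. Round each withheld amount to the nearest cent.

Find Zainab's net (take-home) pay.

SIMPLE IRA contribution: $3,228.99 × 0.0425 = $137.23
403(b) contribution: $3,228.99 × 0.088 = $284.15
Pre-tax total = $137.23 + $284.15 = $421.38
Taxable wages = $3,228.99 − $421.38 = $2,807.61
Municipal income tax: $2,807.61 × 0.0166 = $46.61
State tax withheld: $2,807.61 × 0.089 = $249.88
Federal withholding: $2,807.61 × 0.12 = $336.91
OASDI: $3,228.99 × 0.0557 = $179.85
SDI: annual cap $184,307.05 already reached (YTD $185,699.12), so $0.00
Employee stock purchase plan: $3,228.99 × 0.051 = $164.68
Total deductions = $137.23 + $284.15 + $46.61 + $249.88 + $336.91 + $179.85 + $0.00 + $164.68 = $1,399.31
Net pay = $3,228.99 − $1,399.31 = $1,829.68

$1,829.68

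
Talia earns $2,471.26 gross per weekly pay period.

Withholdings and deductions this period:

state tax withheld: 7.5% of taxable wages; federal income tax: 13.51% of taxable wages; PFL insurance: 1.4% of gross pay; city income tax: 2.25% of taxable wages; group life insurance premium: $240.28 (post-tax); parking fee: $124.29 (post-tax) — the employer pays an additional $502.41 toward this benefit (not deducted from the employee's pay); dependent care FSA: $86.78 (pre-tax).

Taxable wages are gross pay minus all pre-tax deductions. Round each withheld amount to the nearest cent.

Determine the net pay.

Dependent care FSA: $86.78
Taxable wages = $2,471.26 − $86.78 = $2,384.48
Federal income tax: $2,384.48 × 0.1351 = $322.14
City income tax: $2,384.48 × 0.0225 = $53.65
State tax withheld: $2,384.48 × 0.075 = $178.84
PFL insurance: $2,471.26 × 0.014 = $34.60
Parking fee: $124.29
Group life insurance premium: $240.28
(Employer's $502.41 toward parking fee is not withheld from the employee.)
Total deductions = $86.78 + $322.14 + $53.65 + $178.84 + $34.60 + $124.29 + $240.28 = $1,040.58
Net pay = $2,471.26 − $1,040.58 = $1,430.68

$1,430.68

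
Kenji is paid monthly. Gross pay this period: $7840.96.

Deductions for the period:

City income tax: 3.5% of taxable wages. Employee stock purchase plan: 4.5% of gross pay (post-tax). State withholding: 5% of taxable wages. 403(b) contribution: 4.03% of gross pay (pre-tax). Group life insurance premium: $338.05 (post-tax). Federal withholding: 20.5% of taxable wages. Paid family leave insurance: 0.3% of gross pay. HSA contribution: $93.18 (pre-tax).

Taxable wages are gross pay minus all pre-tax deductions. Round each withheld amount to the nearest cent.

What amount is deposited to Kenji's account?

HSA contribution: $93.18
403(b) contribution: $7840.96 × 0.0403 = $315.99
Pre-tax total = $93.18 + $315.99 = $409.17
Taxable wages = $7840.96 − $409.17 = $7431.79
State withholding: $7431.79 × 0.05 = $371.59
City income tax: $7431.79 × 0.035 = $260.11
Federal withholding: $7431.79 × 0.205 = $1523.52
Paid family leave insurance: $7840.96 × 0.003 = $23.52
Employee stock purchase plan: $7840.96 × 0.045 = $352.84
Group life insurance premium: $338.05
Total deductions = $93.18 + $315.99 + $371.59 + $260.11 + $1523.52 + $23.52 + $352.84 + $338.05 = $3278.80
Net pay = $7840.96 − $3278.80 = $4562.16

$4562.16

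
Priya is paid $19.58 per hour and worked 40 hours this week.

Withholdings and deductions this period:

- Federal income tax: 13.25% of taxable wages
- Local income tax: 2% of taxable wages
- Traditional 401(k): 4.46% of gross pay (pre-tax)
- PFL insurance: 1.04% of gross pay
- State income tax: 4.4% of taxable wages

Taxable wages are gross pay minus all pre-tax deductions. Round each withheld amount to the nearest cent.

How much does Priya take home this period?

$593.08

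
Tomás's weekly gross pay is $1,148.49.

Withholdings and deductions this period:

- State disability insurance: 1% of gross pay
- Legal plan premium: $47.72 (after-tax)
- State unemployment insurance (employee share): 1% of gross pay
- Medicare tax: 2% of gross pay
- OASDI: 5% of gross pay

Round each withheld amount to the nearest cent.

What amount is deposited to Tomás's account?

$997.42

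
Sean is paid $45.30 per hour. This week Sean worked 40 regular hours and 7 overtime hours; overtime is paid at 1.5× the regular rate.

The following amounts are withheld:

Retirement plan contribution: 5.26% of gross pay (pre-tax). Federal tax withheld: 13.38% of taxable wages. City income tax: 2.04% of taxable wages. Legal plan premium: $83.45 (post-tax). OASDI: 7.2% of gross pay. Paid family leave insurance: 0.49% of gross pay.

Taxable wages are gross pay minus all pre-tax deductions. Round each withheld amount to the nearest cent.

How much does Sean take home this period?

Regular pay: 40 × $45.30 = $1812.00
Overtime pay: 7 × $45.30 × 1.5 = $475.65
Gross pay = $1812.00 + $475.65 = $2287.65
Retirement plan contribution: $2287.65 × 0.0526 = $120.33
Taxable wages = $2287.65 − $120.33 = $2167.32
City income tax: $2167.32 × 0.0204 = $44.21
Federal tax withheld: $2167.32 × 0.1338 = $289.99
Paid family leave insurance: $2287.65 × 0.0049 = $11.21
OASDI: $2287.65 × 0.072 = $164.71
Legal plan premium: $83.45
Total deductions = $120.33 + $44.21 + $289.99 + $11.21 + $164.71 + $83.45 = $713.90
Net pay = $2287.65 − $713.90 = $1573.75

$1573.75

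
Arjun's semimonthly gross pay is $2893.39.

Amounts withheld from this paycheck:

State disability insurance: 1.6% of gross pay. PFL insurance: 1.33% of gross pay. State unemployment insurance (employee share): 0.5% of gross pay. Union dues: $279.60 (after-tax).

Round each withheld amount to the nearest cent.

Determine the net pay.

PFL insurance: $2893.39 × 0.0133 = $38.48
State unemployment insurance (employee share): $2893.39 × 0.005 = $14.47
State disability insurance: $2893.39 × 0.016 = $46.29
Union dues: $279.60
Total deductions = $38.48 + $14.47 + $46.29 + $279.60 = $378.84
Net pay = $2893.39 − $378.84 = $2514.55

$2514.55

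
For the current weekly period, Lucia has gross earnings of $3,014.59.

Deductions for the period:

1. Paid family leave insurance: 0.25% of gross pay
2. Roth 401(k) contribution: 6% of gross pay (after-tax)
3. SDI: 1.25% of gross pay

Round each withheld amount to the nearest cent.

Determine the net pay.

Paid family leave insurance: $3,014.59 × 0.0025 = $7.54
SDI: $3,014.59 × 0.0125 = $37.68
Roth 401(k) contribution: $3,014.59 × 0.06 = $180.88
Total deductions = $7.54 + $37.68 + $180.88 = $226.10
Net pay = $3,014.59 − $226.10 = $2,788.49

$2,788.49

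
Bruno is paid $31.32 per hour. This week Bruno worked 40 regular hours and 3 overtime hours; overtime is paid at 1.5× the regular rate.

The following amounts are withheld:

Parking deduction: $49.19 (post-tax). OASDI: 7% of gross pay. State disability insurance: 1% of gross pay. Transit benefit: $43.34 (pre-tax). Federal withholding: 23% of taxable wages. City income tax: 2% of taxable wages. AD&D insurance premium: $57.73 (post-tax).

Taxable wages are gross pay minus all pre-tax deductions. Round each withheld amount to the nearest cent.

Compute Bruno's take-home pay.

Regular pay: 40 × $31.32 = $1,252.80
Overtime pay: 3 × $31.32 × 1.5 = $140.94
Gross pay = $1,252.80 + $140.94 = $1,393.74
Transit benefit: $43.34
Taxable wages = $1,393.74 − $43.34 = $1,350.40
City income tax: $1,350.40 × 0.02 = $27.01
Federal withholding: $1,350.40 × 0.23 = $310.59
State disability insurance: $1,393.74 × 0.01 = $13.94
OASDI: $1,393.74 × 0.07 = $97.56
AD&D insurance premium: $57.73
Parking deduction: $49.19
Total deductions = $43.34 + $27.01 + $310.59 + $13.94 + $97.56 + $57.73 + $49.19 = $599.36
Net pay = $1,393.74 − $599.36 = $794.38

$794.38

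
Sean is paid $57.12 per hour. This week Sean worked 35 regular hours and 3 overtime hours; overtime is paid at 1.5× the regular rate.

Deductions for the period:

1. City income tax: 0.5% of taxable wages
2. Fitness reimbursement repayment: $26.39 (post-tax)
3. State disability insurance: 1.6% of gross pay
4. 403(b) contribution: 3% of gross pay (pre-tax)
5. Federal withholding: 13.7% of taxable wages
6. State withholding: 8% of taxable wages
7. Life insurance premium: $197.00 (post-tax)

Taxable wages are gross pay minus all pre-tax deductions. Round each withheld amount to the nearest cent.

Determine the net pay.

$1,443.21

Regular pay: 35 × $57.12 = $1,999.20
Overtime pay: 3 × $57.12 × 1.5 = $257.04
Gross pay = $1,999.20 + $257.04 = $2,256.24
403(b) contribution: $2,256.24 × 0.03 = $67.69
Taxable wages = $2,256.24 − $67.69 = $2,188.55
City income tax: $2,188.55 × 0.005 = $10.94
Federal withholding: $2,188.55 × 0.137 = $299.83
State withholding: $2,188.55 × 0.08 = $175.08
State disability insurance: $2,256.24 × 0.016 = $36.10
Fitness reimbursement repayment: $26.39
Life insurance premium: $197.00
Total deductions = $67.69 + $10.94 + $299.83 + $175.08 + $36.10 + $26.39 + $197.00 = $813.03
Net pay = $2,256.24 − $813.03 = $1,443.21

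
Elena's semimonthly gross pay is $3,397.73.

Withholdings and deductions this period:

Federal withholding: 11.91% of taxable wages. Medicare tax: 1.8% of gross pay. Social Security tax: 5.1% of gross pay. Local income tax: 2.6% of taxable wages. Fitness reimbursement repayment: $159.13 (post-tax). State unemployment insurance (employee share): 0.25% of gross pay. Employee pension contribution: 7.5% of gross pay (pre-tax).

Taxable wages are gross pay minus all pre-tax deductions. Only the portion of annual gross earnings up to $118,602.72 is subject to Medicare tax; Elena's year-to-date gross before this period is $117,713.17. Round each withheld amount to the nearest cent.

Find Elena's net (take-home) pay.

Employee pension contribution: $3,397.73 × 0.075 = $254.83
Taxable wages = $3,397.73 − $254.83 = $3,142.90
Local income tax: $3,142.90 × 0.026 = $81.72
Federal withholding: $3,142.90 × 0.1191 = $374.32
State unemployment insurance (employee share): $3,397.73 × 0.0025 = $8.49
Social Security tax: $3,397.73 × 0.051 = $173.28
Medicare tax: only $118,602.72 − $117,713.17 = $889.55 of this check is subject → $889.55 × 0.018 = $16.01
Fitness reimbursement repayment: $159.13
Total deductions = $254.83 + $81.72 + $374.32 + $8.49 + $173.28 + $16.01 + $159.13 = $1,067.78
Net pay = $3,397.73 − $1,067.78 = $2,329.95

$2,329.95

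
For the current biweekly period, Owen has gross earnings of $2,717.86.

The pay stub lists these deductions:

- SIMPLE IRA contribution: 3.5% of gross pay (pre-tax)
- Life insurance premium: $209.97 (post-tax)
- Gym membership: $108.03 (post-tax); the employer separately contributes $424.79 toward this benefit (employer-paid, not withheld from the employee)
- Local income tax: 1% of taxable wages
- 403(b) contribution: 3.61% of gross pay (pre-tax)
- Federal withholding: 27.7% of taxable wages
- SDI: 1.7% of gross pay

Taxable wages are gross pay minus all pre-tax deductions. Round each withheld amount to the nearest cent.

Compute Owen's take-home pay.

403(b) contribution: $2,717.86 × 0.0361 = $98.11
SIMPLE IRA contribution: $2,717.86 × 0.035 = $95.13
Pre-tax total = $98.11 + $95.13 = $193.24
Taxable wages = $2,717.86 − $193.24 = $2,524.62
Federal withholding: $2,524.62 × 0.277 = $699.32
Local income tax: $2,524.62 × 0.01 = $25.25
SDI: $2,717.86 × 0.017 = $46.20
Gym membership: $108.03
Life insurance premium: $209.97
(Employer's $424.79 toward gym membership is not withheld from the employee.)
Total deductions = $98.11 + $95.13 + $699.32 + $25.25 + $46.20 + $108.03 + $209.97 = $1,282.01
Net pay = $2,717.86 − $1,282.01 = $1,435.85

$1,435.85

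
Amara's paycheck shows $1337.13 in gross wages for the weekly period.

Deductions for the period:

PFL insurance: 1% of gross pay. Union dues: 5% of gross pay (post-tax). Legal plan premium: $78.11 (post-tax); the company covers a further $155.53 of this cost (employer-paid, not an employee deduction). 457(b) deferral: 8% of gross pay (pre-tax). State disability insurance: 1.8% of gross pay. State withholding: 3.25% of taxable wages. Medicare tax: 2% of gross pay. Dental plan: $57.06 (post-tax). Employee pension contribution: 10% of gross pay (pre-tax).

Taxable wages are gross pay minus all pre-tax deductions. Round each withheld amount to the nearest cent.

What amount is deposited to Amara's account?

$794.61

457(b) deferral: $1337.13 × 0.08 = $106.97
Employee pension contribution: $1337.13 × 0.1 = $133.71
Pre-tax total = $106.97 + $133.71 = $240.68
Taxable wages = $1337.13 − $240.68 = $1096.45
State withholding: $1096.45 × 0.0325 = $35.63
State disability insurance: $1337.13 × 0.018 = $24.07
Medicare tax: $1337.13 × 0.02 = $26.74
PFL insurance: $1337.13 × 0.01 = $13.37
Union dues: $1337.13 × 0.05 = $66.86
Dental plan: $57.06
Legal plan premium: $78.11
(Employer's $155.53 toward legal plan premium is not withheld from the employee.)
Total deductions = $106.97 + $133.71 + $35.63 + $24.07 + $26.74 + $13.37 + $66.86 + $57.06 + $78.11 = $542.52
Net pay = $1337.13 − $542.52 = $794.61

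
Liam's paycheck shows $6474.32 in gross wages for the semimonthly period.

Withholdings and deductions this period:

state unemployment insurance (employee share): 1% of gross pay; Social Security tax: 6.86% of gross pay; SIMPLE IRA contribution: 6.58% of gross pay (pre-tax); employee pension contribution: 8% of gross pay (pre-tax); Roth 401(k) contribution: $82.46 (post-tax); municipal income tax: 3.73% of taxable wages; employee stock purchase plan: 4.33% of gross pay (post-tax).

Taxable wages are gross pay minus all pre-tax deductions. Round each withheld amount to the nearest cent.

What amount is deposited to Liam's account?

SIMPLE IRA contribution: $6474.32 × 0.0658 = $426.01
Employee pension contribution: $6474.32 × 0.08 = $517.95
Pre-tax total = $426.01 + $517.95 = $943.96
Taxable wages = $6474.32 − $943.96 = $5530.36
Municipal income tax: $5530.36 × 0.0373 = $206.28
Social Security tax: $6474.32 × 0.0686 = $444.14
State unemployment insurance (employee share): $6474.32 × 0.01 = $64.74
Roth 401(k) contribution: $82.46
Employee stock purchase plan: $6474.32 × 0.0433 = $280.34
Total deductions = $426.01 + $517.95 + $206.28 + $444.14 + $64.74 + $82.46 + $280.34 = $2021.92
Net pay = $6474.32 − $2021.92 = $4452.40

$4452.40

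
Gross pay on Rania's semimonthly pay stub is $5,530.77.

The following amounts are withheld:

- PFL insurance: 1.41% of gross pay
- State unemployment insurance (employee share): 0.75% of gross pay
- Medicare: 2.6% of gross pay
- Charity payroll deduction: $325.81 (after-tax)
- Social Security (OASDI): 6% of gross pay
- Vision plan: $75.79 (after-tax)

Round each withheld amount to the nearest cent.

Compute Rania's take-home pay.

$4,534.06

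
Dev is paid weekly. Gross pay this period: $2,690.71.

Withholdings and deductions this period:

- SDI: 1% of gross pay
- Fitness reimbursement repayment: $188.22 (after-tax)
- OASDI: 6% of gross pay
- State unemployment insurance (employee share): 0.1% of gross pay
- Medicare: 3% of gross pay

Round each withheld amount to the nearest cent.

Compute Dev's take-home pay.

OASDI: $2,690.71 × 0.06 = $161.44
State unemployment insurance (employee share): $2,690.71 × 0.001 = $2.69
Medicare: $2,690.71 × 0.03 = $80.72
SDI: $2,690.71 × 0.01 = $26.91
Fitness reimbursement repayment: $188.22
Total deductions = $161.44 + $2.69 + $80.72 + $26.91 + $188.22 = $459.98
Net pay = $2,690.71 − $459.98 = $2,230.73

$2,230.73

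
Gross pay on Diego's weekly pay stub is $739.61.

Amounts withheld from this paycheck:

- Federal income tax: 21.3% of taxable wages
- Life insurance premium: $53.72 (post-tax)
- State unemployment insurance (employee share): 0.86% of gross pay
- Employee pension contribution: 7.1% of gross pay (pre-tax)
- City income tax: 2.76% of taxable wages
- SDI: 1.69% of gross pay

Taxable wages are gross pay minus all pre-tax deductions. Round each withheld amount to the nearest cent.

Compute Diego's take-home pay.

$449.21

Employee pension contribution: $739.61 × 0.071 = $52.51
Taxable wages = $739.61 − $52.51 = $687.10
Federal income tax: $687.10 × 0.213 = $146.35
City income tax: $687.10 × 0.0276 = $18.96
SDI: $739.61 × 0.0169 = $12.50
State unemployment insurance (employee share): $739.61 × 0.0086 = $6.36
Life insurance premium: $53.72
Total deductions = $52.51 + $146.35 + $18.96 + $12.50 + $6.36 + $53.72 = $290.40
Net pay = $739.61 − $290.40 = $449.21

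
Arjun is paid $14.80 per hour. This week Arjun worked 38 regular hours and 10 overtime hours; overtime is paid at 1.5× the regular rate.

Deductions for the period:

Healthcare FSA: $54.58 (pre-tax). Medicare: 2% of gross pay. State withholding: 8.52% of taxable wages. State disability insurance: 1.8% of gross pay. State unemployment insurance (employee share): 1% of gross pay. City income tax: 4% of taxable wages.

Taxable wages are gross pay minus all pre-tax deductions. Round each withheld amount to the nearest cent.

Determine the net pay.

$600.80

Regular pay: 38 × $14.80 = $562.40
Overtime pay: 10 × $14.80 × 1.5 = $222.00
Gross pay = $562.40 + $222.00 = $784.40
Healthcare FSA: $54.58
Taxable wages = $784.40 − $54.58 = $729.82
City income tax: $729.82 × 0.04 = $29.19
State withholding: $729.82 × 0.0852 = $62.18
State disability insurance: $784.40 × 0.018 = $14.12
Medicare: $784.40 × 0.02 = $15.69
State unemployment insurance (employee share): $784.40 × 0.01 = $7.84
Total deductions = $54.58 + $29.19 + $62.18 + $14.12 + $15.69 + $7.84 = $183.60
Net pay = $784.40 − $183.60 = $600.80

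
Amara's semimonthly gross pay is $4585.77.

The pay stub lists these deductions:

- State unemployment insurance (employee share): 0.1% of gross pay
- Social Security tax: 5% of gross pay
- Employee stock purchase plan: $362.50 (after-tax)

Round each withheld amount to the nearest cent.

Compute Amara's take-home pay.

$3989.39

Social Security tax: $4585.77 × 0.05 = $229.29
State unemployment insurance (employee share): $4585.77 × 0.001 = $4.59
Employee stock purchase plan: $362.50
Total deductions = $229.29 + $4.59 + $362.50 = $596.38
Net pay = $4585.77 − $596.38 = $3989.39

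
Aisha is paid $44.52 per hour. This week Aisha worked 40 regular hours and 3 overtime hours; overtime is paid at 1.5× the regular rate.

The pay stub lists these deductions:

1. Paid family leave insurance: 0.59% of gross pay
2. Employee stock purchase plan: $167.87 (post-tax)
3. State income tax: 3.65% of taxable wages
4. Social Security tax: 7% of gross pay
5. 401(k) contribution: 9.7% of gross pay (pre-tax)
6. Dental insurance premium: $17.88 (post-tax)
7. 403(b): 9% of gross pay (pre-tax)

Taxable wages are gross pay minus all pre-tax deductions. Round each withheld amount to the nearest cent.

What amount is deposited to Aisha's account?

Regular pay: 40 × $44.52 = $1780.80
Overtime pay: 3 × $44.52 × 1.5 = $200.34
Gross pay = $1780.80 + $200.34 = $1981.14
401(k) contribution: $1981.14 × 0.097 = $192.17
403(b): $1981.14 × 0.09 = $178.30
Pre-tax total = $192.17 + $178.30 = $370.47
Taxable wages = $1981.14 − $370.47 = $1610.67
State income tax: $1610.67 × 0.0365 = $58.79
Social Security tax: $1981.14 × 0.07 = $138.68
Paid family leave insurance: $1981.14 × 0.0059 = $11.69
Dental insurance premium: $17.88
Employee stock purchase plan: $167.87
Total deductions = $192.17 + $178.30 + $58.79 + $138.68 + $11.69 + $17.88 + $167.87 = $765.38
Net pay = $1981.14 − $765.38 = $1215.76

$1215.76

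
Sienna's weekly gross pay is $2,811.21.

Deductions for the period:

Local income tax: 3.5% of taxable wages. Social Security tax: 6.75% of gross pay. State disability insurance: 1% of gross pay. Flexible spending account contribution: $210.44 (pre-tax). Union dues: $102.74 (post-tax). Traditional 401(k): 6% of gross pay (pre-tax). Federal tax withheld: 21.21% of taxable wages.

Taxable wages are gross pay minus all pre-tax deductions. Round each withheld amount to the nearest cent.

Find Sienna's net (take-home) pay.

$1,510.52

Flexible spending account contribution: $210.44
Traditional 401(k): $2,811.21 × 0.06 = $168.67
Pre-tax total = $210.44 + $168.67 = $379.11
Taxable wages = $2,811.21 − $379.11 = $2,432.10
Local income tax: $2,432.10 × 0.035 = $85.12
Federal tax withheld: $2,432.10 × 0.2121 = $515.85
Social Security tax: $2,811.21 × 0.0675 = $189.76
State disability insurance: $2,811.21 × 0.01 = $28.11
Union dues: $102.74
Total deductions = $210.44 + $168.67 + $85.12 + $515.85 + $189.76 + $28.11 + $102.74 = $1,300.69
Net pay = $2,811.21 − $1,300.69 = $1,510.52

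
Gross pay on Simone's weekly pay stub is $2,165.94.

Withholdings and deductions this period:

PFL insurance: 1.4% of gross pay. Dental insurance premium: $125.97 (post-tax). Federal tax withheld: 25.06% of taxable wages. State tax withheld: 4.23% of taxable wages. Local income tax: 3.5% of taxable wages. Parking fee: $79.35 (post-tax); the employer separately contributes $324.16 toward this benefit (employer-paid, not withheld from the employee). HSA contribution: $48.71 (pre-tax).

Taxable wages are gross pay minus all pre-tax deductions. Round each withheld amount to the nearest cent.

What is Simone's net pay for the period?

$1,187.35

HSA contribution: $48.71
Taxable wages = $2,165.94 − $48.71 = $2,117.23
Local income tax: $2,117.23 × 0.035 = $74.10
Federal tax withheld: $2,117.23 × 0.2506 = $530.58
State tax withheld: $2,117.23 × 0.0423 = $89.56
PFL insurance: $2,165.94 × 0.014 = $30.32
Dental insurance premium: $125.97
Parking fee: $79.35
(Employer's $324.16 toward parking fee is not withheld from the employee.)
Total deductions = $48.71 + $74.10 + $530.58 + $89.56 + $30.32 + $125.97 + $79.35 = $978.59
Net pay = $2,165.94 − $978.59 = $1,187.35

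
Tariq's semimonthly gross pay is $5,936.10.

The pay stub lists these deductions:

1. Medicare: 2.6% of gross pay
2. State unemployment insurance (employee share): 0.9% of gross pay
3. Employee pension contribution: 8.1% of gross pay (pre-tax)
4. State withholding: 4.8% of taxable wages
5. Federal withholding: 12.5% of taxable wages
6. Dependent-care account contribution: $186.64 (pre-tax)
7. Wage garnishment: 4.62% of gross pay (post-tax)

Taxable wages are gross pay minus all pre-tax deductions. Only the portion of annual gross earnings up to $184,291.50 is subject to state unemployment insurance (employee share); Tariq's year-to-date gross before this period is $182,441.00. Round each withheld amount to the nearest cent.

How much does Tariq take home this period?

$3,911.93

Dependent-care account contribution: $186.64
Employee pension contribution: $5,936.10 × 0.081 = $480.82
Pre-tax total = $186.64 + $480.82 = $667.46
Taxable wages = $5,936.10 − $667.46 = $5,268.64
Federal withholding: $5,268.64 × 0.125 = $658.58
State withholding: $5,268.64 × 0.048 = $252.89
State unemployment insurance (employee share): only $184,291.50 − $182,441.00 = $1,850.50 of this check is subject → $1,850.50 × 0.009 = $16.65
Medicare: $5,936.10 × 0.026 = $154.34
Wage garnishment: $5,936.10 × 0.0462 = $274.25
Total deductions = $186.64 + $480.82 + $658.58 + $252.89 + $16.65 + $154.34 + $274.25 = $2,024.17
Net pay = $5,936.10 − $2,024.17 = $3,911.93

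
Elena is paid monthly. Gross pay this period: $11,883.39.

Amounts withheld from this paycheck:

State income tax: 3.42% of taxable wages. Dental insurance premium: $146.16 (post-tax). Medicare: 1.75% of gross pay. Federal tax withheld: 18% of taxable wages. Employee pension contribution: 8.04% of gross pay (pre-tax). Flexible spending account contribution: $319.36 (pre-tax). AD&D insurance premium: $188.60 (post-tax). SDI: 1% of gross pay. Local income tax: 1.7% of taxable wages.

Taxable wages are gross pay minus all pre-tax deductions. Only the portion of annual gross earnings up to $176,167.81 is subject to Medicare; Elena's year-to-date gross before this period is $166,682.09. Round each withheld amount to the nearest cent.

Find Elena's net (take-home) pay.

$7,536.31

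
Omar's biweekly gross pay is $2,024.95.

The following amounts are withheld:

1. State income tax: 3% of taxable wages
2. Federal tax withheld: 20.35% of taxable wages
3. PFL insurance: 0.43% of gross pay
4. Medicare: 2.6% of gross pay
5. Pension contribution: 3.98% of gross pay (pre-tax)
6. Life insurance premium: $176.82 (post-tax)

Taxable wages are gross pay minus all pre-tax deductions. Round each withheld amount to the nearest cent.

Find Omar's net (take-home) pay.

$1,252.17

Pension contribution: $2,024.95 × 0.0398 = $80.59
Taxable wages = $2,024.95 − $80.59 = $1,944.36
Federal tax withheld: $1,944.36 × 0.2035 = $395.68
State income tax: $1,944.36 × 0.03 = $58.33
PFL insurance: $2,024.95 × 0.0043 = $8.71
Medicare: $2,024.95 × 0.026 = $52.65
Life insurance premium: $176.82
Total deductions = $80.59 + $395.68 + $58.33 + $8.71 + $52.65 + $176.82 = $772.78
Net pay = $2,024.95 − $772.78 = $1,252.17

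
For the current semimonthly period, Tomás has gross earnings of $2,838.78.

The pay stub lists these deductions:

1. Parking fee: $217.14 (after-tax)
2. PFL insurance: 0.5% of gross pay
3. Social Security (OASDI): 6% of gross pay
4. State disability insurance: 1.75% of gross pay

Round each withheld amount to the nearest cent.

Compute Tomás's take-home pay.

Social Security (OASDI): $2,838.78 × 0.06 = $170.33
PFL insurance: $2,838.78 × 0.005 = $14.19
State disability insurance: $2,838.78 × 0.0175 = $49.68
Parking fee: $217.14
Total deductions = $170.33 + $14.19 + $49.68 + $217.14 = $451.34
Net pay = $2,838.78 − $451.34 = $2,387.44

$2,387.44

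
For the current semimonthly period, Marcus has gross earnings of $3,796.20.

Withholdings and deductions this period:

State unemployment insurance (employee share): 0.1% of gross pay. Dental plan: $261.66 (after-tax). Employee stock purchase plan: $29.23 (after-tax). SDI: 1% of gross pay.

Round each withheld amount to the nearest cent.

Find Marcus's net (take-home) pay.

SDI: $3,796.20 × 0.01 = $37.96
State unemployment insurance (employee share): $3,796.20 × 0.001 = $3.80
Employee stock purchase plan: $29.23
Dental plan: $261.66
Total deductions = $37.96 + $3.80 + $29.23 + $261.66 = $332.65
Net pay = $3,796.20 − $332.65 = $3,463.55

$3,463.55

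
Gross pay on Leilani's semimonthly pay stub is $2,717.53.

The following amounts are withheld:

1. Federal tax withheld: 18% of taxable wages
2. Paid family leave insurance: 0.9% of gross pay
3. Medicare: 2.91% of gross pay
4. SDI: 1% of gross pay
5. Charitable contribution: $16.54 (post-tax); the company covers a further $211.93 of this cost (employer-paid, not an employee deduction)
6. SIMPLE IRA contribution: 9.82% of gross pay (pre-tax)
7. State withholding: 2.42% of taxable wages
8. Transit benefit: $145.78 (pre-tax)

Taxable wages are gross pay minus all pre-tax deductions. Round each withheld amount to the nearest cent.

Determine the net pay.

Transit benefit: $145.78
SIMPLE IRA contribution: $2,717.53 × 0.0982 = $266.86
Pre-tax total = $145.78 + $266.86 = $412.64
Taxable wages = $2,717.53 − $412.64 = $2,304.89
Federal tax withheld: $2,304.89 × 0.18 = $414.88
State withholding: $2,304.89 × 0.0242 = $55.78
Paid family leave insurance: $2,717.53 × 0.009 = $24.46
SDI: $2,717.53 × 0.01 = $27.18
Medicare: $2,717.53 × 0.0291 = $79.08
Charitable contribution: $16.54
(Employer's $211.93 toward charitable contribution is not withheld from the employee.)
Total deductions = $145.78 + $266.86 + $414.88 + $55.78 + $24.46 + $27.18 + $79.08 + $16.54 = $1,030.56
Net pay = $2,717.53 − $1,030.56 = $1,686.97

$1,686.97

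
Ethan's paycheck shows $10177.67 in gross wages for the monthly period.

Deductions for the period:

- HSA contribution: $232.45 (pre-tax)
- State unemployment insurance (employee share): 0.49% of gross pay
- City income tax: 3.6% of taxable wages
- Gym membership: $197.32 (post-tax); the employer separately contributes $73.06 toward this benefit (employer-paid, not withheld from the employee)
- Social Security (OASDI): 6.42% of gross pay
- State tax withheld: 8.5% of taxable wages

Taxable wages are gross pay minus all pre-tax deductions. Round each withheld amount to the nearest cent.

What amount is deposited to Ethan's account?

$7841.25

HSA contribution: $232.45
Taxable wages = $10177.67 − $232.45 = $9945.22
State tax withheld: $9945.22 × 0.085 = $845.34
City income tax: $9945.22 × 0.036 = $358.03
Social Security (OASDI): $10177.67 × 0.0642 = $653.41
State unemployment insurance (employee share): $10177.67 × 0.0049 = $49.87
Gym membership: $197.32
(Employer's $73.06 toward gym membership is not withheld from the employee.)
Total deductions = $232.45 + $845.34 + $358.03 + $653.41 + $49.87 + $197.32 = $2336.42
Net pay = $10177.67 − $2336.42 = $7841.25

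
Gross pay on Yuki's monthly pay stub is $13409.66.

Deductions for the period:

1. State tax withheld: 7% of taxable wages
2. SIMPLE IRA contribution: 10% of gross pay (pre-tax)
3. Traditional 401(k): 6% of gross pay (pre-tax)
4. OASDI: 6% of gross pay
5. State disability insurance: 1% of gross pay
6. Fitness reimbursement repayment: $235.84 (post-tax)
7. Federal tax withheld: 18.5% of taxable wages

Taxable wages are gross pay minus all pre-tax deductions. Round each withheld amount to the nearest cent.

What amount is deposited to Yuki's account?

Traditional 401(k): $13409.66 × 0.06 = $804.58
SIMPLE IRA contribution: $13409.66 × 0.1 = $1340.97
Pre-tax total = $804.58 + $1340.97 = $2145.55
Taxable wages = $13409.66 − $2145.55 = $11264.11
Federal tax withheld: $11264.11 × 0.185 = $2083.86
State tax withheld: $11264.11 × 0.07 = $788.49
State disability insurance: $13409.66 × 0.01 = $134.10
OASDI: $13409.66 × 0.06 = $804.58
Fitness reimbursement repayment: $235.84
Total deductions = $804.58 + $1340.97 + $2083.86 + $788.49 + $134.10 + $804.58 + $235.84 = $6192.42
Net pay = $13409.66 − $6192.42 = $7217.24

$7217.24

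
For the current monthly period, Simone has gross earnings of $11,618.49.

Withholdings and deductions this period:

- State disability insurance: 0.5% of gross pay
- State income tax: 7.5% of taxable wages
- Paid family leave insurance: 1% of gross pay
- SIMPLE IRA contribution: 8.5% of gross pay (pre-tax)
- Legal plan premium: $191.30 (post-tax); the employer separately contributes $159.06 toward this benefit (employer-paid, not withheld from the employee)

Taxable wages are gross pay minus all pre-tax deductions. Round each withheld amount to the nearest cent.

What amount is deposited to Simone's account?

$9,468.03

SIMPLE IRA contribution: $11,618.49 × 0.085 = $987.57
Taxable wages = $11,618.49 − $987.57 = $10,630.92
State income tax: $10,630.92 × 0.075 = $797.32
Paid family leave insurance: $11,618.49 × 0.01 = $116.18
State disability insurance: $11,618.49 × 0.005 = $58.09
Legal plan premium: $191.30
(Employer's $159.06 toward legal plan premium is not withheld from the employee.)
Total deductions = $987.57 + $797.32 + $116.18 + $58.09 + $191.30 = $2,150.46
Net pay = $11,618.49 − $2,150.46 = $9,468.03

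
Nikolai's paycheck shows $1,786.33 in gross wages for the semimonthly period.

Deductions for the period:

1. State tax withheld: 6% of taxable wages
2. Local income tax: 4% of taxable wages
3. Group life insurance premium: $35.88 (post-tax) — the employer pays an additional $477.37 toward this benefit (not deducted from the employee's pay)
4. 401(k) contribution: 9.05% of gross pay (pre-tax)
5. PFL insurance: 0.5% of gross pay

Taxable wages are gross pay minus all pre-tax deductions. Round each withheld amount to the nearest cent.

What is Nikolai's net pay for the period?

$1,417.39

401(k) contribution: $1,786.33 × 0.0905 = $161.66
Taxable wages = $1,786.33 − $161.66 = $1,624.67
Local income tax: $1,624.67 × 0.04 = $64.99
State tax withheld: $1,624.67 × 0.06 = $97.48
PFL insurance: $1,786.33 × 0.005 = $8.93
Group life insurance premium: $35.88
(Employer's $477.37 toward group life insurance premium is not withheld from the employee.)
Total deductions = $161.66 + $64.99 + $97.48 + $8.93 + $35.88 = $368.94
Net pay = $1,786.33 − $368.94 = $1,417.39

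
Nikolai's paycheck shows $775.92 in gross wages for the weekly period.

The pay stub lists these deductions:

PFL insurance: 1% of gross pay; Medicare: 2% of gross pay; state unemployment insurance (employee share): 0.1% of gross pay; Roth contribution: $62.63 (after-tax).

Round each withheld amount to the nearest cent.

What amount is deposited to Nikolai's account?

$689.23

Medicare: $775.92 × 0.02 = $15.52
State unemployment insurance (employee share): $775.92 × 0.001 = $0.78
PFL insurance: $775.92 × 0.01 = $7.76
Roth contribution: $62.63
Total deductions = $15.52 + $0.78 + $7.76 + $62.63 = $86.69
Net pay = $775.92 − $86.69 = $689.23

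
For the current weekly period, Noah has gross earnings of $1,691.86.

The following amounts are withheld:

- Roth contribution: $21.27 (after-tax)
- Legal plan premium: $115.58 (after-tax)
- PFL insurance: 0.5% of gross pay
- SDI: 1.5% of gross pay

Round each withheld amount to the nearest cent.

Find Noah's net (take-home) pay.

$1,521.17

PFL insurance: $1,691.86 × 0.005 = $8.46
SDI: $1,691.86 × 0.015 = $25.38
Roth contribution: $21.27
Legal plan premium: $115.58
Total deductions = $8.46 + $25.38 + $21.27 + $115.58 = $170.69
Net pay = $1,691.86 − $170.69 = $1,521.17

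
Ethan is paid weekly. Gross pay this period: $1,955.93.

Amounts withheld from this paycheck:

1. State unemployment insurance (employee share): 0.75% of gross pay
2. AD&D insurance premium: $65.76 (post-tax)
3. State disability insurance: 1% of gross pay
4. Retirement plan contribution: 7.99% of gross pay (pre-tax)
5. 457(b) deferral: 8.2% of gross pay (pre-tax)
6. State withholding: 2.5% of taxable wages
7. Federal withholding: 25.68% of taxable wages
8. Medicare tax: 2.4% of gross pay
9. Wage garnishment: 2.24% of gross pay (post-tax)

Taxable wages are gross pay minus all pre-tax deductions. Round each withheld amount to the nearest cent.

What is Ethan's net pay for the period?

457(b) deferral: $1,955.93 × 0.082 = $160.39
Retirement plan contribution: $1,955.93 × 0.0799 = $156.28
Pre-tax total = $160.39 + $156.28 = $316.67
Taxable wages = $1,955.93 − $316.67 = $1,639.26
State withholding: $1,639.26 × 0.025 = $40.98
Federal withholding: $1,639.26 × 0.2568 = $420.96
Medicare tax: $1,955.93 × 0.024 = $46.94
State disability insurance: $1,955.93 × 0.01 = $19.56
State unemployment insurance (employee share): $1,955.93 × 0.0075 = $14.67
Wage garnishment: $1,955.93 × 0.0224 = $43.81
AD&D insurance premium: $65.76
Total deductions = $160.39 + $156.28 + $40.98 + $420.96 + $46.94 + $19.56 + $14.67 + $43.81 + $65.76 = $969.35
Net pay = $1,955.93 − $969.35 = $986.58

$986.58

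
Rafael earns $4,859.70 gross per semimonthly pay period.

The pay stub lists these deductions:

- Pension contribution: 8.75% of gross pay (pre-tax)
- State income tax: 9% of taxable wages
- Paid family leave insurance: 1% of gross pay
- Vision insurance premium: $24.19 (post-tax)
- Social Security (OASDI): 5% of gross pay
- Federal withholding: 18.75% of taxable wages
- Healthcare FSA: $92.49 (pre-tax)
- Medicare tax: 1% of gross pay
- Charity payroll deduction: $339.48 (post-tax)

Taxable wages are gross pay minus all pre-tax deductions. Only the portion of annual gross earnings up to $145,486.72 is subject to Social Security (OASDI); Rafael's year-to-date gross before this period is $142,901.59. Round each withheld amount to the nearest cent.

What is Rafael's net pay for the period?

Pension contribution: $4,859.70 × 0.0875 = $425.22
Healthcare FSA: $92.49
Pre-tax total = $425.22 + $92.49 = $517.71
Taxable wages = $4,859.70 − $517.71 = $4,341.99
State income tax: $4,341.99 × 0.09 = $390.78
Federal withholding: $4,341.99 × 0.1875 = $814.12
Medicare tax: $4,859.70 × 0.01 = $48.60
Paid family leave insurance: $4,859.70 × 0.01 = $48.60
Social Security (OASDI): only $145,486.72 − $142,901.59 = $2,585.13 of this check is subject → $2,585.13 × 0.05 = $129.26
Vision insurance premium: $24.19
Charity payroll deduction: $339.48
Total deductions = $425.22 + $92.49 + $390.78 + $814.12 + $48.60 + $48.60 + $129.26 + $24.19 + $339.48 = $2,312.74
Net pay = $4,859.70 − $2,312.74 = $2,546.96

$2,546.96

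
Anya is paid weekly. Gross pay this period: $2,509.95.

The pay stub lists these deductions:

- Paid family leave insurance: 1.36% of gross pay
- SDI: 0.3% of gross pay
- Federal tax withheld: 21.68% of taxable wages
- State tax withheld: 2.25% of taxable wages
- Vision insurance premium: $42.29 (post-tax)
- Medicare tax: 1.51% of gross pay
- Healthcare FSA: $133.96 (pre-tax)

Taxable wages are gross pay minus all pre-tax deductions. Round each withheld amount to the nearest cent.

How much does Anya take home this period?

Healthcare FSA: $133.96
Taxable wages = $2,509.95 − $133.96 = $2,375.99
State tax withheld: $2,375.99 × 0.0225 = $53.46
Federal tax withheld: $2,375.99 × 0.2168 = $515.11
SDI: $2,509.95 × 0.003 = $7.53
Paid family leave insurance: $2,509.95 × 0.0136 = $34.14
Medicare tax: $2,509.95 × 0.0151 = $37.90
Vision insurance premium: $42.29
Total deductions = $133.96 + $53.46 + $515.11 + $7.53 + $34.14 + $37.90 + $42.29 = $824.39
Net pay = $2,509.95 − $824.39 = $1,685.56

$1,685.56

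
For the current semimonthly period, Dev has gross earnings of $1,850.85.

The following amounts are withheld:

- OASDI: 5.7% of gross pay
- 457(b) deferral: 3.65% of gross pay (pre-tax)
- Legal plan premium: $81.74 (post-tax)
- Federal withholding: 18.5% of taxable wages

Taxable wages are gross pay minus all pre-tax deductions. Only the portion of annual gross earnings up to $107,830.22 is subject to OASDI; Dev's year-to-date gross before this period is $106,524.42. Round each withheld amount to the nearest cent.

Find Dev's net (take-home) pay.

457(b) deferral: $1,850.85 × 0.0365 = $67.56
Taxable wages = $1,850.85 − $67.56 = $1,783.29
Federal withholding: $1,783.29 × 0.185 = $329.91
OASDI: only $107,830.22 − $106,524.42 = $1,305.80 of this check is subject → $1,305.80 × 0.057 = $74.43
Legal plan premium: $81.74
Total deductions = $67.56 + $329.91 + $74.43 + $81.74 = $553.64
Net pay = $1,850.85 − $553.64 = $1,297.21

$1,297.21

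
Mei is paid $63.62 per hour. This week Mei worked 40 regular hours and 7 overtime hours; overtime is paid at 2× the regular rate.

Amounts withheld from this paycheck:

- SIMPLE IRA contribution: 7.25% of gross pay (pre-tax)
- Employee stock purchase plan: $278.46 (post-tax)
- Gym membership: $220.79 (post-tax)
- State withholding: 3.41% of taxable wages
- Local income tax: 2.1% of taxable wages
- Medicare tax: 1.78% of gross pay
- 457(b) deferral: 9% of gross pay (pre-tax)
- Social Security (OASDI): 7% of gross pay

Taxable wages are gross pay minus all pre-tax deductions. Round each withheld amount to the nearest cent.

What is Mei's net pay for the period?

$1917.81

Regular pay: 40 × $63.62 = $2544.80
Overtime pay: 7 × $63.62 × 2 = $890.68
Gross pay = $2544.80 + $890.68 = $3435.48
457(b) deferral: $3435.48 × 0.09 = $309.19
SIMPLE IRA contribution: $3435.48 × 0.0725 = $249.07
Pre-tax total = $309.19 + $249.07 = $558.26
Taxable wages = $3435.48 − $558.26 = $2877.22
State withholding: $2877.22 × 0.0341 = $98.11
Local income tax: $2877.22 × 0.021 = $60.42
Social Security (OASDI): $3435.48 × 0.07 = $240.48
Medicare tax: $3435.48 × 0.0178 = $61.15
Gym membership: $220.79
Employee stock purchase plan: $278.46
Total deductions = $309.19 + $249.07 + $98.11 + $60.42 + $240.48 + $61.15 + $220.79 + $278.46 = $1517.67
Net pay = $3435.48 − $1517.67 = $1917.81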